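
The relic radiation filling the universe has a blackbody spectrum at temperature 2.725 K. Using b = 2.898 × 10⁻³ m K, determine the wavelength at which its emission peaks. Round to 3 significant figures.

Wien's displacement law: λ_max = b/T = (2.898×10⁻³ m·K)/(2.725 K) = 1.063×10⁻³ m.
That is 1.06×10⁻³ m, in the microwave range.

λ_max ≈ 1.06×10⁻³ m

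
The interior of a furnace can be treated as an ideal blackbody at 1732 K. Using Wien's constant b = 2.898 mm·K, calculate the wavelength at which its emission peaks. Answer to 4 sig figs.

λ_max ≈ 1673 nm

Wien's displacement law: λ_max = b/T = (2.898×10⁻³ m·K)/(1732 K) = 1.6732×10⁻⁶ m.
That is 1673 nm, in the infrared range.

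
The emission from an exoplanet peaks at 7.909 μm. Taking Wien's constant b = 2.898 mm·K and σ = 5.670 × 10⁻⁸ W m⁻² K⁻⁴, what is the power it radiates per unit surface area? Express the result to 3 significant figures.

I ≈ 1.02×10³ W/m²

Wien's law: T = b/λ_max = 2.898×10⁻³/7.909×10⁻⁶ = 366.418 K.
Then I = σT⁴ = 5.670×10⁻⁸×(366.418)⁴ = 1.02×10³ W/m².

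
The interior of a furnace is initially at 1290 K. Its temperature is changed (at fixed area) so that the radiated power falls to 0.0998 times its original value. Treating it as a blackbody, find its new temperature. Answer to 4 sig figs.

T₂ ≈ 725.1 K

P ∝ T⁴, so T₂/T₁ = (P₂/P₁)^(1/4) = (0.0998)^(1/4) = 0.562060.
T₂ = 1290 × 0.562060 = 725.1 K.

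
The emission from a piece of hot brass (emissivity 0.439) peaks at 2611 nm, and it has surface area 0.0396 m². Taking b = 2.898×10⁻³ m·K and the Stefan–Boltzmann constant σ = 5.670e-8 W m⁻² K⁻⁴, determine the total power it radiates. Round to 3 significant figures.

P ≈ 1.50×10³ W

Wien's law: T = b/λ_max = 2.898×10⁻³/2.611×10⁻⁶ = 1109.92 K.
Area A = 0.0396 m².
Then P = εσAT⁴ = 0.439×5.670×10⁻⁸×0.0396×(1109.92)⁴ = 1.50×10³ W.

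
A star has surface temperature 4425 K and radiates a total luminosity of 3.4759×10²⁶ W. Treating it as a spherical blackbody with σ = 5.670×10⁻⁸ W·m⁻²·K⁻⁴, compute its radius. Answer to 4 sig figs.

R ≈ 1.128×10⁹ m

L = 4πR²σT⁴ ⇒ R = √(L/(4πσT⁴)).
σT⁴ = 2.17388×10⁷ W/m², so R = √(3.4759×10²⁶/(4π×2.17388×10⁷)) = 1.128×10⁹ m.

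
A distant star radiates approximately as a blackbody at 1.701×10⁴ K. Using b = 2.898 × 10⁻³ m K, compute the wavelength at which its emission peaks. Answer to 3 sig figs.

λ_max ≈ 170 nm

Wien's displacement law: λ_max = b/T = (2.898×10⁻³ m·K)/(1.701×10⁴ K) = 1.704×10⁻⁷ m.
That is 170 nm, in the ultraviolet range.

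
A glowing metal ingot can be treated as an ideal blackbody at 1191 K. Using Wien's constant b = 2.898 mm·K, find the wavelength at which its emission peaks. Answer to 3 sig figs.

λ_max ≈ 2.43 μm

Wien's displacement law: λ_max = b/T = (2.898×10⁻³ m·K)/(1191 K) = 2.433×10⁻⁶ m.
That is 2.43 μm, in the infrared range.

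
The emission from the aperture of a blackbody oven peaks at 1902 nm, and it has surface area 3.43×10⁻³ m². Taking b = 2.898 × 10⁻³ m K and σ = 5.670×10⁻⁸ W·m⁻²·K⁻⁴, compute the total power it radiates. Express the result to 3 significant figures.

P ≈ 1.05×10³ W

Wien's law: T = b/λ_max = 2.898×10⁻³/1.902×10⁻⁶ = 1523.66 K.
Area A = 3.43×10⁻³ m².
Then P = σAT⁴ = 5.670×10⁻⁸×3.43×10⁻³×(1523.66)⁴ = 1.05×10³ W.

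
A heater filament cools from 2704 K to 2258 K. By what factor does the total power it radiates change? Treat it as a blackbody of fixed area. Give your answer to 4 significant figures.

P ∝ T⁴, so P₂/P₁ = (T₂/T₁)⁴ = (2258/2704)⁴ = (0.835059)⁴ = 0.4863.

P₂/P₁ ≈ 0.4863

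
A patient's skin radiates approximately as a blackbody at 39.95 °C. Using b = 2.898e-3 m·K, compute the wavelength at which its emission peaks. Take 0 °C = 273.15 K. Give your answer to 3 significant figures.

λ_max ≈ 9.26 μm

T = 39.95 °C + 273.15 = 313.10 K.
Wien's displacement law: λ_max = b/T = (2.898×10⁻³ m·K)/(313.10 K) = 9.256×10⁻⁶ m.
That is 9.26 μm, in the infrared range.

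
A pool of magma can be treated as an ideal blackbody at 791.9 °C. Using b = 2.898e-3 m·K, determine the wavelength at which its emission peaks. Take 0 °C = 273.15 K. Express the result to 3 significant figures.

T = 791.9 °C + 273.15 = 1065.05 K.
Wien's displacement law: λ_max = b/T = (2.898×10⁻³ m·K)/(1065.05 K) = 2.721×10⁻⁶ m.
That is 2.72×10³ nm, in the infrared range.

λ_max ≈ 2.72×10³ nm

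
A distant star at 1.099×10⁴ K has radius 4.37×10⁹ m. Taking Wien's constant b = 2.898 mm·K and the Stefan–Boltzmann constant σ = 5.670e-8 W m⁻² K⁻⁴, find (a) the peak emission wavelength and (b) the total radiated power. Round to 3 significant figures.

(a) λ_max = b/T = 2.898×10⁻³/1.099×10⁴ = 2.637×10⁻⁷ m = 264 nm.
Surface area A = 4πR² = 4π(4.37×10⁹ m)² = 2.39979×10²⁰ m².
(b) P = σAT⁴ = 5.670×10⁻⁸×2.39979×10²⁰×(1.099×10⁴)⁴ = 1.98×10²⁹ W.

λ_max ≈ 264 nm; P ≈ 1.98×10²⁹ W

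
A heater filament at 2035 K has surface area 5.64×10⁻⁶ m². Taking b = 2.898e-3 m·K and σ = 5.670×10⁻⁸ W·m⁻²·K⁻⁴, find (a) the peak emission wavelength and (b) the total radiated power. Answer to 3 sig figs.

λ_max ≈ 1.42 μm; P ≈ 5.48 W

(a) λ_max = b/T = 2.898×10⁻³/2035 = 1.424×10⁻⁶ m = 1.42 μm.
Area A = 5.64×10⁻⁶ m².
(b) P = σAT⁴ = 5.670×10⁻⁸×5.64×10⁻⁶×(2035)⁴ = 5.48 W.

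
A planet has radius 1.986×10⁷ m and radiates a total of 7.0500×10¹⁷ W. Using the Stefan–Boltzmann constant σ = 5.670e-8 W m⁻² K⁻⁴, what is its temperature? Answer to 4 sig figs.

T ≈ 223.8 K

Surface area A = 4πR² = 4π(1.986×10⁷ m)² = 4.95642×10¹⁵ m².
P = σAT⁴ ⇒ T = (P/(σA))^(1/4) = (7.0500×10¹⁷/(5.670×10⁻⁸×4.95642×10¹⁵))^(1/4) = 223.8 K.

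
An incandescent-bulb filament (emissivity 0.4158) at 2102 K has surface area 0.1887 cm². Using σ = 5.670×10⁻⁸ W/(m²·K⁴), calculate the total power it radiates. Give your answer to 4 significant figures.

P ≈ 8.685 W

Area A = 0.1887 cm² = 1.887×10⁻⁵ m².
P = εσAT⁴ = 0.4158 × 5.670×10⁻⁸ × 1.887×10⁻⁵ × (2102)⁴ = 8.685 W.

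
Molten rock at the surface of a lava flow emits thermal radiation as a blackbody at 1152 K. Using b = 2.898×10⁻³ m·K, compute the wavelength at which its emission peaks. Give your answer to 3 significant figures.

Wien's displacement law: λ_max = b/T = (2.898×10⁻³ m·K)/(1152 K) = 2.516×10⁻⁶ m.
That is 2.52×10³ nm, in the infrared range.

λ_max ≈ 2.52×10³ nm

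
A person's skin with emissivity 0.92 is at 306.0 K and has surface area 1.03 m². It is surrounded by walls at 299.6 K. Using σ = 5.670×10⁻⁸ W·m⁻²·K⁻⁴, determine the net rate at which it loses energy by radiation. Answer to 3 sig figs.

Net loss ≈ 38.2 W

Area A = 1.03 m².
Net radiated power P_net = εσA(T⁴ − T₀⁴) = 0.92×5.670×10⁻⁸×1.03×(306.0⁴ − 299.6⁴).
T⁴ − T₀⁴ = 8.76770×10⁹ − 8.05689×10⁹ = 7.10810×10⁸ K⁴, so P_net = 38.2 W.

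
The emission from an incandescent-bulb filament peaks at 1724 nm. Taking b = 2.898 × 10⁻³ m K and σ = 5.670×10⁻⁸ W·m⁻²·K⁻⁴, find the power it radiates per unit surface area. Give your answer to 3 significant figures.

I ≈ 4.53×10⁵ W/m²

Wien's law: T = b/λ_max = 2.898×10⁻³/1.724×10⁻⁶ = 1680.97 K.
Then I = σT⁴ = 5.670×10⁻⁸×(1680.97)⁴ = 4.53×10⁵ W/m².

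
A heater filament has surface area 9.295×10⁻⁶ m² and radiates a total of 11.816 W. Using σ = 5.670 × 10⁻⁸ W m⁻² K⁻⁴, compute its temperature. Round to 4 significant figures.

Area A = 9.295×10⁻⁶ m².
P = σAT⁴ ⇒ T = (P/(σA))^(1/4) = (11.816/(5.670×10⁻⁸×9.295×10⁻⁶))^(1/4) = 2176 K.

T ≈ 2176 K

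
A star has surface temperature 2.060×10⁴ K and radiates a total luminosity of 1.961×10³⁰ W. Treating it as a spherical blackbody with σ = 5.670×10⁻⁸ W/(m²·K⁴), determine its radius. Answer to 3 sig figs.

L = 4πR²σT⁴ ⇒ R = √(L/(4πσT⁴)).
σT⁴ = 1.02106×10¹⁰ W/m², so R = √(1.961×10³⁰/(4π×1.02106×10¹⁰)) = 3.91×10⁹ m.

R ≈ 3.91×10⁹ m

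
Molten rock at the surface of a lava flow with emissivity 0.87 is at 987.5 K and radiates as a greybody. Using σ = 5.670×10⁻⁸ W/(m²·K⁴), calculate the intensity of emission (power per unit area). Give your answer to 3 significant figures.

I ≈ 4.69×10⁴ W/m²

Stefan–Boltzmann: I = εσT⁴ = 0.87 × 5.670×10⁻⁸ × (987.5)⁴ = 4.69×10⁴ W/m².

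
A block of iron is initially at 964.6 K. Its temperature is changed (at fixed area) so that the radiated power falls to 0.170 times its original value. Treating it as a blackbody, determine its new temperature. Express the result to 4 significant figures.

P ∝ T⁴, so T₂/T₁ = (P₂/P₁)^(1/4) = (0.170)^(1/4) = 0.642114.
T₂ = 964.6 × 0.642114 = 619.4 K.

T₂ ≈ 619.4 K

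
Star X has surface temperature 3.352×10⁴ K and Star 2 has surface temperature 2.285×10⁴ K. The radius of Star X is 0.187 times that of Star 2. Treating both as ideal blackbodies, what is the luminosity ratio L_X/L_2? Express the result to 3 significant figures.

L_X/L_2 ≈ 0.162

L ∝ R²T⁴, so L_X/L_2 = (R_X/R_2)²(T_X/T_2)⁴ = (0.187)² × (3.352×10⁴/2.285×10⁴)⁴ = 0.034969 × 4.63096 = 0.162.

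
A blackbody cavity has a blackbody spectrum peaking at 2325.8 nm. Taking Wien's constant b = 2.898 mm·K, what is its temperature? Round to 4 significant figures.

T ≈ 1246 K

Wien's law gives T = b/λ_max = (2.898×10⁻³ m·K)/(2.3258×10⁻⁶ m) = 1246 K.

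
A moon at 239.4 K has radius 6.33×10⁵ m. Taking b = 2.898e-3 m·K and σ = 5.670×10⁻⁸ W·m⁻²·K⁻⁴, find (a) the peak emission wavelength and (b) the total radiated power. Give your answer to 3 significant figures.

λ_max ≈ 12.1 μm; P ≈ 9.38×10¹⁴ W

(a) λ_max = b/T = 2.898×10⁻³/239.4 = 1.211×10⁻⁵ m = 12.1 μm.
Surface area A = 4πR² = 4π(6.33×10⁵ m)² = 5.03521×10¹² m².
(b) P = σAT⁴ = 5.670×10⁻⁸×5.03521×10¹²×(239.4)⁴ = 9.38×10¹⁴ W.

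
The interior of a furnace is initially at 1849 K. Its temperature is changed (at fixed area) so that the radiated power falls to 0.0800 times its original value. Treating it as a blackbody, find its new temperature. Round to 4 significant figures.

P ∝ T⁴, so T₂/T₁ = (P₂/P₁)^(1/4) = (0.0800)^(1/4) = 0.531830.
T₂ = 1849 × 0.531830 = 983.4 K.

T₂ ≈ 983.4 K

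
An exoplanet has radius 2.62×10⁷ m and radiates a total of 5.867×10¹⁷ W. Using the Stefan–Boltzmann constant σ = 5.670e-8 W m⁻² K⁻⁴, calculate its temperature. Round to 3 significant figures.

Surface area A = 4πR² = 4π(2.62×10⁷ m)² = 8.62606×10¹⁵ m².
P = σAT⁴ ⇒ T = (P/(σA))^(1/4) = (5.867×10¹⁷/(5.670×10⁻⁸×8.62606×10¹⁵))^(1/4) = 186 K.

T ≈ 186 K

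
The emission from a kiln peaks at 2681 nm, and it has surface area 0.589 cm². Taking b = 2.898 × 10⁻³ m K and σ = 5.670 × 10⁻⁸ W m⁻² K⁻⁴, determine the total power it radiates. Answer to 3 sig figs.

Wien's law: T = b/λ_max = 2.898×10⁻³/2.681×10⁻⁶ = 1080.94 K.
Area A = 0.589 cm² = 5.89×10⁻⁵ m².
Then P = σAT⁴ = 5.670×10⁻⁸×5.89×10⁻⁵×(1080.94)⁴ = 4.56 W.

P ≈ 4.56 W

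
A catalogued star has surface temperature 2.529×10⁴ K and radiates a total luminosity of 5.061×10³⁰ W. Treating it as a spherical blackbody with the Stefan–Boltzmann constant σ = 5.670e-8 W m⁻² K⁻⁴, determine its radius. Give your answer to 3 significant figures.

R ≈ 4.17×10⁹ m

L = 4πR²σT⁴ ⇒ R = √(L/(4πσT⁴)).
σT⁴ = 2.31941×10¹⁰ W/m², so R = √(5.061×10³⁰/(4π×2.31941×10¹⁰)) = 4.17×10⁹ m.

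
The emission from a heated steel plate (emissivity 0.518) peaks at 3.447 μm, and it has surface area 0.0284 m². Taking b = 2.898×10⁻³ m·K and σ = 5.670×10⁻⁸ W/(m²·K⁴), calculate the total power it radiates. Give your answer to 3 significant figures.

P ≈ 417 W

Wien's law: T = b/λ_max = 2.898×10⁻³/3.447×10⁻⁶ = 840.731 K.
Area A = 0.0284 m².
Then P = εσAT⁴ = 0.518×5.670×10⁻⁸×0.0284×(840.731)⁴ = 417 W.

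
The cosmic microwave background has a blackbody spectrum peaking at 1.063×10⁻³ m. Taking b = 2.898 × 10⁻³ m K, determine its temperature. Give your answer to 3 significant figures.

Wien's law gives T = b/λ_max = (2.898×10⁻³ m·K)/(1.063×10⁻³ m) = 2.73 K.

T ≈ 2.73 K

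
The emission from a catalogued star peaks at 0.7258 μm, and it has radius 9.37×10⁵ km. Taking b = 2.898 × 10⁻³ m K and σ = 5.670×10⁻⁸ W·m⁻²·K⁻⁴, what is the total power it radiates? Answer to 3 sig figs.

Wien's law: T = b/λ_max = 2.898×10⁻³/7.258×10⁻⁷ = 3992.84 K.
Surface area A = 4πR² = 4π(9.37×10⁸ m)² = 1.10329×10¹⁹ m².
Then P = σAT⁴ = 5.670×10⁻⁸×1.10329×10¹⁹×(3992.84)⁴ = 1.59×10²⁶ W.

P ≈ 1.59×10²⁶ W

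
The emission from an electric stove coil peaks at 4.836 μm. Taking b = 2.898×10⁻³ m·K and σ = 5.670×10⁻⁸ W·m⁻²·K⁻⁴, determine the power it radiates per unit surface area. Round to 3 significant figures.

Wien's law: T = b/λ_max = 2.898×10⁻³/4.836×10⁻⁶ = 599.256 K.
Then I = σT⁴ = 5.670×10⁻⁸×(599.256)⁴ = 7.31×10³ W/m².

I ≈ 7.31×10³ W/m²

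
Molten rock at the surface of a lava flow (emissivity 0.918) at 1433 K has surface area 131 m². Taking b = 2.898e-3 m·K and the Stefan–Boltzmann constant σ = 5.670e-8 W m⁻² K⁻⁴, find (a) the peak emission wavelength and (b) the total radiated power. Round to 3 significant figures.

(a) λ_max = b/T = 2.898×10⁻³/1433 = 2.022×10⁻⁶ m = 2.02 μm.
Area A = 131 m².
(b) P = εσAT⁴ = 0.918×5.670×10⁻⁸×131×(1433)⁴ = 2.88×10⁷ W.

λ_max ≈ 2.02 μm; P ≈ 2.88×10⁷ W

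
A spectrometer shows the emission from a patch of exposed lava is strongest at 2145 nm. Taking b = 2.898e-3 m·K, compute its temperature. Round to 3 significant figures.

Wien's law gives T = b/λ_max = (2.898×10⁻³ m·K)/(2.145×10⁻⁶ m) = 1.35×10³ K.

T ≈ 1.35×10³ K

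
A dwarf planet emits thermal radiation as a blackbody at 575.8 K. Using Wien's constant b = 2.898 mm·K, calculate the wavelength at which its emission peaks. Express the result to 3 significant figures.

λ_max ≈ 5.03 μm

Wien's displacement law: λ_max = b/T = (2.898×10⁻³ m·K)/(575.8 K) = 5.033×10⁻⁶ m.
That is 5.03 μm, in the infrared range.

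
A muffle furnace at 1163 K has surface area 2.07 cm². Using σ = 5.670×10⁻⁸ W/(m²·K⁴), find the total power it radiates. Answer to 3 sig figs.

Area A = 2.07 cm² = 2.07×10⁻⁴ m².
P = σAT⁴ = 5.670×10⁻⁸ × 2.07×10⁻⁴ × (1163)⁴ = 21.5 W.

P ≈ 21.5 W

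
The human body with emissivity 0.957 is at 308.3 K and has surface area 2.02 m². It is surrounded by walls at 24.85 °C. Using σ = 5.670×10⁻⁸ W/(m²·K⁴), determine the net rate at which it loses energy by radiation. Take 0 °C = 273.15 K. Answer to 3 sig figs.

Surroundings: T = 24.85 °C + 273.15 = 298.00 K.
Area A = 2.02 m².
Net radiated power P_net = εσA(T⁴ − T₀⁴) = 0.957×5.670×10⁻⁸×2.02×(308.3⁴ − 298.00⁴).
T⁴ − T₀⁴ = 9.03429×10⁹ − 7.88615×10⁹ = 1.14814×10⁹ K⁴, so P_net = 126 W.

Net loss ≈ 126 W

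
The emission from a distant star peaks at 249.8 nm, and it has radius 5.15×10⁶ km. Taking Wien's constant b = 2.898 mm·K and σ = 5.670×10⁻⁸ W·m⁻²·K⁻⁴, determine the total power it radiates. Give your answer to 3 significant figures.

P ≈ 3.42×10²⁹ W

Wien's law: T = b/λ_max = 2.898×10⁻³/2.498×10⁻⁷ = 11601.3 K.
Surface area A = 4πR² = 4π(5.15×10⁹ m)² = 3.33292×10²⁰ m².
Then P = σAT⁴ = 5.670×10⁻⁸×3.33292×10²⁰×(11601.3)⁴ = 3.42×10²⁹ W.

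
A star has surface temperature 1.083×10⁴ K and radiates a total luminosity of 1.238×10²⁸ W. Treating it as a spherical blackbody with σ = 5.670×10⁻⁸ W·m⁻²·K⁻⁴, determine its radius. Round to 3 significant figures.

L = 4πR²σT⁴ ⇒ R = √(L/(4πσT⁴)).
σT⁴ = 7.80004×10⁸ W/m², so R = √(1.238×10²⁸/(4π×7.80004×10⁸)) = 1.12×10⁹ m.

R ≈ 1.12×10⁹ m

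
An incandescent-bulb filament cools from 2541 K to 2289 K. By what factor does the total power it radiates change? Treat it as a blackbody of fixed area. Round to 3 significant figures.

P ∝ T⁴, so P₂/P₁ = (T₂/T₁)⁴ = (2289/2541)⁴ = (0.900826)⁴ = 0.659.

P₂/P₁ ≈ 0.659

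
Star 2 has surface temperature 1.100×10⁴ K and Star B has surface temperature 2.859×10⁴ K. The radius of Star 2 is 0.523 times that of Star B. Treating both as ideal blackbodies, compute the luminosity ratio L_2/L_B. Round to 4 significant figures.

L_2/L_B ≈ 5.994×10⁻³

L ∝ R²T⁴, so L_2/L_B = (R_2/R_B)²(T_2/T_B)⁴ = (0.523)² × (1.100×10⁴/2.859×10⁴)⁴ = 0.273529 × 0.0219136 = 5.994×10⁻³.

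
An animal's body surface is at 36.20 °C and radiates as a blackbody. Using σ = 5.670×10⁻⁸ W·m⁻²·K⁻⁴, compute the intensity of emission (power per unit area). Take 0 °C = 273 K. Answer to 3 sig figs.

T = 36.20 °C + 273 = 309.20 K.
Stefan–Boltzmann: I = σT⁴ = 5.670×10⁻⁸ × (309.20)⁴ = 518 W/m².

I ≈ 518 W/m²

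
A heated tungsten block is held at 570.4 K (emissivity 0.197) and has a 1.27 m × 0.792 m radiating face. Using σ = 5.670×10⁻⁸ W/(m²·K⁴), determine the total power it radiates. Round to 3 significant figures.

Area A = 1.27 × 0.792 = 1.00584 m².
P = εσAT⁴ = 0.197 × 5.670×10⁻⁸ × 1.00584 × (570.4)⁴ = 1.19×10³ W.

P ≈ 1.19×10³ W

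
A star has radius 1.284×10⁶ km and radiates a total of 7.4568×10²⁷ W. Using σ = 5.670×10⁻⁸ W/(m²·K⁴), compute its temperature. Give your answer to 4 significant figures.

T ≈ 8926 K

Surface area A = 4πR² = 4π(1.284×10⁹ m)² = 2.07176×10¹⁹ m².
P = σAT⁴ ⇒ T = (P/(σA))^(1/4) = (7.4568×10²⁷/(5.670×10⁻⁸×2.07176×10¹⁹))^(1/4) = 8926 K.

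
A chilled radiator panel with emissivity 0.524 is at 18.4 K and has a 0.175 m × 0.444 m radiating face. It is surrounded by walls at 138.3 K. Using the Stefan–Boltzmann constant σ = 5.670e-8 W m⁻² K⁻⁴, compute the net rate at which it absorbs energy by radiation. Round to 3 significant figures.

Area A = 0.175 × 0.444 = 0.0777 m².
Net radiated power P_net = εσA(T⁴ − T₀⁴) = 0.524×5.670×10⁻⁸×0.0777×(18.4⁴ − 138.3⁴).
T⁴ − T₀⁴ = 1.14623×10⁵ − 3.65838×10⁸ = -3.65723×10⁸ K⁴, so P_net = -0.844 W — negative, meaning a net gain of 0.844 W.

Net gain ≈ 0.844 W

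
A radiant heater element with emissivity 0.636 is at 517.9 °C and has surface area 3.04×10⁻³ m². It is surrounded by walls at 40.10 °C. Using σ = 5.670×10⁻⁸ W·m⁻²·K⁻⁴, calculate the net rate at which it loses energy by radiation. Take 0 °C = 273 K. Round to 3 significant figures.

T = 517.9 °C + 273 = 790.9 K.
Surroundings: T = 40.10 °C + 273 = 313.10 K.
Area A = 3.04×10⁻³ m².
Net radiated power P_net = εσA(T⁴ − T₀⁴) = 0.636×5.670×10⁻⁸×3.04×10⁻³×(790.9⁴ − 313.10⁴).
T⁴ − T₀⁴ = 3.91279×10¹¹ − 9.61020×10⁹ = 3.81669×10¹¹ K⁴, so P_net = 41.8 W.

Net loss ≈ 41.8 W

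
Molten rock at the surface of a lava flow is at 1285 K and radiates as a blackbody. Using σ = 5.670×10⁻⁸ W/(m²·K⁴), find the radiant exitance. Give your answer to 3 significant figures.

I ≈ 1.55×10⁵ W/m²

Stefan–Boltzmann: I = σT⁴ = 5.670×10⁻⁸ × (1285)⁴ = 1.55×10⁵ W/m².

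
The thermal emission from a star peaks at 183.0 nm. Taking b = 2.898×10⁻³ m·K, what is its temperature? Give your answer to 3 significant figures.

T ≈ 1.58×10⁴ K

Wien's law gives T = b/λ_max = (2.898×10⁻³ m·K)/(1.830×10⁻⁷ m) = 1.58×10⁴ K.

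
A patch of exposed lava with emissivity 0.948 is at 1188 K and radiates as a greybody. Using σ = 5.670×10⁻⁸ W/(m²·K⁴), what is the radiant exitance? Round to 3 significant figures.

Stefan–Boltzmann: I = εσT⁴ = 0.948 × 5.670×10⁻⁸ × (1188)⁴ = 1.07×10⁵ W/m².

I ≈ 1.07×10⁵ W/m²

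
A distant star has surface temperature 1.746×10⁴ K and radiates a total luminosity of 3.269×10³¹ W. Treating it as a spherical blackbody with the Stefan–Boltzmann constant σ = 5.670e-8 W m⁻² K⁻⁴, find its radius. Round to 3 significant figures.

L = 4πR²σT⁴ ⇒ R = √(L/(4πσT⁴)).
σT⁴ = 5.26939×10⁹ W/m², so R = √(3.269×10³¹/(4π×5.26939×10⁹)) = 2.22×10¹⁰ m.

R ≈ 2.22×10¹⁰ m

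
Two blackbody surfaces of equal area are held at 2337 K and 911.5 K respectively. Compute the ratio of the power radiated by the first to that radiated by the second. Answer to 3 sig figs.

P₁/P₂ ≈ 43.2

With equal areas, P₁/P₂ = (T₁/T₂)⁴ = (2337/911.5)⁴ = 43.2.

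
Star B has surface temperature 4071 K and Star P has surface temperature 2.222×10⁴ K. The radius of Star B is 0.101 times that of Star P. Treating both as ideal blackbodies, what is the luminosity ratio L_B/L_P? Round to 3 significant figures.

L_B/L_P ≈ 1.15×10⁻⁵

L ∝ R²T⁴, so L_B/L_P = (R_B/R_P)²(T_B/T_P)⁴ = (0.101)² × (4071/2.222×10⁴)⁴ = 0.010201 × 1.12675×10⁻³ = 1.15×10⁻⁵.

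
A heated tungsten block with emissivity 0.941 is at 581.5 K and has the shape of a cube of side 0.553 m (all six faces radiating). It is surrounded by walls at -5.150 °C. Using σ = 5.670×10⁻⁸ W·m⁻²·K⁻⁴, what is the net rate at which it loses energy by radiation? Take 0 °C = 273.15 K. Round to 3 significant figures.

Surroundings: T = -5.150 °C + 273.15 = 268.000 K.
Area A = 6s² = 6×(0.553 m)² = 1.83485 m².
Net radiated power P_net = εσA(T⁴ − T₀⁴) = 0.941×5.670×10⁻⁸×1.83485×(581.5⁴ − 268.000⁴).
T⁴ − T₀⁴ = 1.14340×10¹¹ − 5.15869×10⁹ = 1.09181×10¹¹ K⁴, so P_net = 1.07×10⁴ W.

Net loss ≈ 1.07×10⁴ W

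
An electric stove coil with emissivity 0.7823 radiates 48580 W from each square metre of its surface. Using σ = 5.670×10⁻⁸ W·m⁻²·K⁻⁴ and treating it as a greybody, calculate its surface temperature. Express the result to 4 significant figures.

I = εσT⁴, so T = (I/εσ)^(1/4) = (48580/(0.7823×5.670×10⁻⁸))^(1/4) = 1023 K.

T ≈ 1023 K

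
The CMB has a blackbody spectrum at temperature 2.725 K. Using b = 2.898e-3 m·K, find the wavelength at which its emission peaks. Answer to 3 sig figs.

Wien's displacement law: λ_max = b/T = (2.898×10⁻³ m·K)/(2.725 K) = 1.063×10⁻³ m.
That is 1.06 mm, in the microwave range.

λ_max ≈ 1.06 mm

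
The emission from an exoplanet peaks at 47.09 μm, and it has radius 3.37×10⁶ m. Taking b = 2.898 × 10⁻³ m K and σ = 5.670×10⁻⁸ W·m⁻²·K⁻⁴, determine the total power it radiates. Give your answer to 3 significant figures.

P ≈ 1.16×10¹⁴ W

Wien's law: T = b/λ_max = 2.898×10⁻³/4.709×10⁻⁵ = 61.5417 K.
Surface area A = 4πR² = 4π(3.37×10⁶ m)² = 1.42715×10¹⁴ m².
Then P = σAT⁴ = 5.670×10⁻⁸×1.42715×10¹⁴×(61.5417)⁴ = 1.16×10¹⁴ W.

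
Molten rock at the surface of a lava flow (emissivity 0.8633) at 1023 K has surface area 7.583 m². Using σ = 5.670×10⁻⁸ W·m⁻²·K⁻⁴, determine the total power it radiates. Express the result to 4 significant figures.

Area A = 7.583 m².
P = εσAT⁴ = 0.8633 × 5.670×10⁻⁸ × 7.583 × (1023)⁴ = 4.065×10⁵ W.

P ≈ 4.065×10⁵ W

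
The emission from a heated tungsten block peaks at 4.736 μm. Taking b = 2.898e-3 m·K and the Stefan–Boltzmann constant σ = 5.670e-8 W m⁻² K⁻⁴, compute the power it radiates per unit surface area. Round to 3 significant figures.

Wien's law: T = b/λ_max = 2.898×10⁻³/4.736×10⁻⁶ = 611.909 K.
Then I = σT⁴ = 5.670×10⁻⁸×(611.909)⁴ = 7.95×10³ W/m².

I ≈ 7.95×10³ W/m²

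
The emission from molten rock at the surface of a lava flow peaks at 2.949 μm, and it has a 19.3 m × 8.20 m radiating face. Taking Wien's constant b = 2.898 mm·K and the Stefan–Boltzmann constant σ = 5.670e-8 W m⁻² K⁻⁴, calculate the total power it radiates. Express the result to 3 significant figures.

P ≈ 8.37×10⁶ W

Wien's law: T = b/λ_max = 2.898×10⁻³/2.949×10⁻⁶ = 982.706 K.
Area A = 19.3 × 8.20 = 158.26 m².
Then P = σAT⁴ = 5.670×10⁻⁸×158.26×(982.706)⁴ = 8.37×10⁶ W.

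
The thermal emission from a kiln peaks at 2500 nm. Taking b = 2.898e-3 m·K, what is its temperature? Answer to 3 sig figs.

T ≈ 1.16×10³ K

Wien's law gives T = b/λ_max = (2.898×10⁻³ m·K)/(2.500×10⁻⁶ m) = 1.16×10³ K.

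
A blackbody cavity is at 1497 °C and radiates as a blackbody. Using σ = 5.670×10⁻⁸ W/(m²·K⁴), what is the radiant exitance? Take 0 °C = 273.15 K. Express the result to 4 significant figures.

T = 1497 °C + 273.15 = 1770.15 K.
Stefan–Boltzmann: I = σT⁴ = 5.670×10⁻⁸ × (1770.15)⁴ = 5.567×10⁵ W/m².

I ≈ 5.567×10⁵ W/m²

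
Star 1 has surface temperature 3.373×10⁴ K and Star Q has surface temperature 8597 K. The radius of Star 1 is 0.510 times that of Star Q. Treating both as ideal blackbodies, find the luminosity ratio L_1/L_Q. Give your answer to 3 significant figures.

L ∝ R²T⁴, so L_1/L_Q = (R_1/R_Q)²(T_1/T_Q)⁴ = (0.510)² × (3.373×10⁴/8597)⁴ = 0.2601 × 236.961 = 61.6.

L_1/L_Q ≈ 61.6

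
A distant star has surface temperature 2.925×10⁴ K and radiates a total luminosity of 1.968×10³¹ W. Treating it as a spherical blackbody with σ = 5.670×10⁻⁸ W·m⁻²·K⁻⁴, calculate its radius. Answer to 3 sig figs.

R ≈ 6.14×10⁹ m

L = 4πR²σT⁴ ⇒ R = √(L/(4πσT⁴)).
σT⁴ = 4.15037×10¹⁰ W/m², so R = √(1.968×10³¹/(4π×4.15037×10¹⁰)) = 6.14×10⁹ m.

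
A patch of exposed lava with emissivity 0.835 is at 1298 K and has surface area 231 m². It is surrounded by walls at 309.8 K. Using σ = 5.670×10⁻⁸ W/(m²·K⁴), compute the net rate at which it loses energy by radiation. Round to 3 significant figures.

Area A = 231 m².
Net radiated power P_net = εσA(T⁴ − T₀⁴) = 0.835×5.670×10⁻⁸×231×(1298⁴ − 309.8⁴).
T⁴ − T₀⁴ = 2.83856×10¹² − 9.21140×10⁹ = 2.82935×10¹² K⁴, so P_net = 3.09×10⁷ W.

Net loss ≈ 3.09×10⁷ W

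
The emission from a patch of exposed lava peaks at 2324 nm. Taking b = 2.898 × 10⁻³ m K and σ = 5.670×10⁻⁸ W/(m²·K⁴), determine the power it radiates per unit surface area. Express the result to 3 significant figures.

Wien's law: T = b/λ_max = 2.898×10⁻³/2.324×10⁻⁶ = 1246.99 K.
Then I = σT⁴ = 5.670×10⁻⁸×(1246.99)⁴ = 1.37×10⁵ W/m².

I ≈ 1.37×10⁵ W/m²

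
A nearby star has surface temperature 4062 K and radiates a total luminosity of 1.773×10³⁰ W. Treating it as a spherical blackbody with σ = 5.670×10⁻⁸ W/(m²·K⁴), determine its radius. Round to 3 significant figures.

L = 4πR²σT⁴ ⇒ R = √(L/(4πσT⁴)).
σT⁴ = 1.54363×10⁷ W/m², so R = √(1.773×10³⁰/(4π×1.54363×10⁷)) = 9.56×10¹⁰ m.

R ≈ 9.56×10¹⁰ m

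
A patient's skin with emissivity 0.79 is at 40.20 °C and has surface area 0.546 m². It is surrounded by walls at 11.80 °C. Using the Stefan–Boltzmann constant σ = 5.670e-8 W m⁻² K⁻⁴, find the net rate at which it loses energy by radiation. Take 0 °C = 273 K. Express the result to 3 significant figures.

T = 40.20 °C + 273 = 313.20 K.
Surroundings: T = 11.80 °C + 273 = 284.80 K.
Area A = 0.546 m².
Net radiated power P_net = εσA(T⁴ − T₀⁴) = 0.79×5.670×10⁻⁸×0.546×(313.20⁴ − 284.80⁴).
T⁴ − T₀⁴ = 9.62248×10⁹ − 6.57900×10⁹ = 3.04348×10⁹ K⁴, so P_net = 74.4 W.

Net loss ≈ 74.4 W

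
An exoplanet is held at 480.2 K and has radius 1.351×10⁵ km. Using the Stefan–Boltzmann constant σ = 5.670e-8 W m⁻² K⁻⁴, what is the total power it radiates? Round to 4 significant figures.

Surface area A = 4πR² = 4π(1.351×10⁸ m)² = 2.29362×10¹⁷ m².
P = σAT⁴ = 5.670×10⁻⁸ × 2.29362×10¹⁷ × (480.2)⁴ = 6.915×10²⁰ W.

P ≈ 6.915×10²⁰ W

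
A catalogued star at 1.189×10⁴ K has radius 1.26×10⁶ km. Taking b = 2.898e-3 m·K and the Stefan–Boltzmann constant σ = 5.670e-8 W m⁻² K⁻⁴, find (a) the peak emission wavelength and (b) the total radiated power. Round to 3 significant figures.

λ_max ≈ 244 nm; P ≈ 2.26×10²⁸ W

(a) λ_max = b/T = 2.898×10⁻³/1.189×10⁴ = 2.437×10⁻⁷ m = 244 nm.
Surface area A = 4πR² = 4π(1.26×10⁹ m)² = 1.99504×10¹⁹ m².
(b) P = σAT⁴ = 5.670×10⁻⁸×1.99504×10¹⁹×(1.189×10⁴)⁴ = 2.26×10²⁸ W.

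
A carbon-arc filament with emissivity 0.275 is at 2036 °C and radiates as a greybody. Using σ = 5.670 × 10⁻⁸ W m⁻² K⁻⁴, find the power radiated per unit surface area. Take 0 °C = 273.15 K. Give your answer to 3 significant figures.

I ≈ 4.43×10⁵ W/m²

T = 2036 °C + 273.15 = 2309.15 K.
Stefan–Boltzmann: I = εσT⁴ = 0.275 × 5.670×10⁻⁸ × (2309.15)⁴ = 4.43×10⁵ W/m².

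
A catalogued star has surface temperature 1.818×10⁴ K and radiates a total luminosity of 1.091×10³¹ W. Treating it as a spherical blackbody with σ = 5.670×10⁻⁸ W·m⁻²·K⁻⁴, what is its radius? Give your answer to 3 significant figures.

L = 4πR²σT⁴ ⇒ R = √(L/(4πσT⁴)).
σT⁴ = 6.19382×10⁹ W/m², so R = √(1.091×10³¹/(4π×6.19382×10⁹)) = 1.18×10¹⁰ m.

R ≈ 1.18×10¹⁰ m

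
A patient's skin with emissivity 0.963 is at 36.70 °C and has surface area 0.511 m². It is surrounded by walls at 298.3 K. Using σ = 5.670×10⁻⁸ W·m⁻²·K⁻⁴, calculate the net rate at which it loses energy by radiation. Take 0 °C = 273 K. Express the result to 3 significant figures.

T = 36.70 °C + 273 = 309.70 K.
Area A = 0.511 m².
Net radiated power P_net = εσA(T⁴ − T₀⁴) = 0.963×5.670×10⁻⁸×0.511×(309.70⁴ − 298.3⁴).
T⁴ − T₀⁴ = 9.19951×10⁹ − 7.91795×10⁹ = 1.28156×10⁹ K⁴, so P_net = 35.8 W.

Net loss ≈ 35.8 W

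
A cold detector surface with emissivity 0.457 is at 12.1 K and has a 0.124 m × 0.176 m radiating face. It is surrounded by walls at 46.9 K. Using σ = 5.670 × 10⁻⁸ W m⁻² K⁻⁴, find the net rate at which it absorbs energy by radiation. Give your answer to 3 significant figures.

Net gain ≈ 2.72×10⁻³ W

Area A = 0.124 × 0.176 = 0.021824 m².
Net radiated power P_net = εσA(T⁴ − T₀⁴) = 0.457×5.670×10⁻⁸×0.021824×(12.1⁴ − 46.9⁴).
T⁴ − T₀⁴ = 21435.9 − 4.83828×10⁶ = -4.81684×10⁶ K⁴, so P_net = -2.72×10⁻³ W — negative, meaning a net gain of 2.72×10⁻³ W.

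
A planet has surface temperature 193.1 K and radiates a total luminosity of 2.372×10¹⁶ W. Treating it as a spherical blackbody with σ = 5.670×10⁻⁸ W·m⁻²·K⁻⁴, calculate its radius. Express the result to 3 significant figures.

R ≈ 4.89×10⁶ m

L = 4πR²σT⁴ ⇒ R = √(L/(4πσT⁴)).
σT⁴ = 78.8337 W/m², so R = √(2.372×10¹⁶/(4π×78.8337)) = 4.89×10⁶ m.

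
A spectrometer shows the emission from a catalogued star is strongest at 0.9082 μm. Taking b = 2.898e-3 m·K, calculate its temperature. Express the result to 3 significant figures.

Wien's law gives T = b/λ_max = (2.898×10⁻³ m·K)/(9.082×10⁻⁷ m) = 3.19×10³ K.

T ≈ 3.19×10³ K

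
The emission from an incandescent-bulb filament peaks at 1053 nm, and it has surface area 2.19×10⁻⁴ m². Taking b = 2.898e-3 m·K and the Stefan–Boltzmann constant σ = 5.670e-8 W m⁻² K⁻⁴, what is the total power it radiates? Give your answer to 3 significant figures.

Wien's law: T = b/λ_max = 2.898×10⁻³/1.053×10⁻⁶ = 2752.14 K.
Area A = 2.19×10⁻⁴ m².
Then P = σAT⁴ = 5.670×10⁻⁸×2.19×10⁻⁴×(2752.14)⁴ = 712 W.

P ≈ 712 W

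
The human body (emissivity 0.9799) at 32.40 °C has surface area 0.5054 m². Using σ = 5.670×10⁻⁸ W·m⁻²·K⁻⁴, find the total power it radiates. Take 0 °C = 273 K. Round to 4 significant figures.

P ≈ 244.3 W

T = 32.40 °C + 273 = 305.40 K.
Area A = 0.5054 m².
P = εσAT⁴ = 0.9799 × 5.670×10⁻⁸ × 0.5054 × (305.40)⁴ = 244.3 W.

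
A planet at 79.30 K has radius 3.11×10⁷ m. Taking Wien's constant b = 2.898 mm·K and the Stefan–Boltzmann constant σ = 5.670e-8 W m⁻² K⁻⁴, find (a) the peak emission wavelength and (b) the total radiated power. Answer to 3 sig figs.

λ_max ≈ 36.5 μm; P ≈ 2.73×10¹⁶ W

(a) λ_max = b/T = 2.898×10⁻³/79.30 = 3.654×10⁻⁵ m = 36.5 μm.
Surface area A = 4πR² = 4π(3.11×10⁷ m)² = 1.21543×10¹⁶ m².
(b) P = σAT⁴ = 5.670×10⁻⁸×1.21543×10¹⁶×(79.30)⁴ = 2.73×10¹⁶ W.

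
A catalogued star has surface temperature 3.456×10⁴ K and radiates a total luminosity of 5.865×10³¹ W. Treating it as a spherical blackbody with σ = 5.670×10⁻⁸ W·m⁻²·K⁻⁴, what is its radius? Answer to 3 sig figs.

L = 4πR²σT⁴ ⇒ R = √(L/(4πσT⁴)).
σT⁴ = 8.08869×10¹⁰ W/m², so R = √(5.865×10³¹/(4π×8.08869×10¹⁰)) = 7.60×10⁹ m.

R ≈ 7.60×10⁹ m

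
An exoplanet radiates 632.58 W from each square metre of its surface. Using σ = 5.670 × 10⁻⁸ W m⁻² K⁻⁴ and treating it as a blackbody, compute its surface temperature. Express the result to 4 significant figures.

I = σT⁴, so T = (I/σ)^(1/4) = (632.58/(5.670×10⁻⁸))^(1/4) = 325.0 K.

T ≈ 325.0 K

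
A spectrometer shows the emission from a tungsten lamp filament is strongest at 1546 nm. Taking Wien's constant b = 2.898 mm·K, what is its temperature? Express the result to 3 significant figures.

Wien's law gives T = b/λ_max = (2.898×10⁻³ m·K)/(1.546×10⁻⁶ m) = 1.87×10³ K.

T ≈ 1.87×10³ K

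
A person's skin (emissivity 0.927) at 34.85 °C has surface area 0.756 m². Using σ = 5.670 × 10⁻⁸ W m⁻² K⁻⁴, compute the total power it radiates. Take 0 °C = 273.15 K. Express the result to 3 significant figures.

P ≈ 358 W

T = 34.85 °C + 273.15 = 308.00 K.
Area A = 0.756 m².
P = εσAT⁴ = 0.927 × 5.670×10⁻⁸ × 0.756 × (308.00)⁴ = 358 W.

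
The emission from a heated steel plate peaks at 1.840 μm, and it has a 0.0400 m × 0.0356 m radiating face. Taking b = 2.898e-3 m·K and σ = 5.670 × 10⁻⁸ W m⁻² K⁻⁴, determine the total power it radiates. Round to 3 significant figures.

Wien's law: T = b/λ_max = 2.898×10⁻³/1.840×10⁻⁶ = 1575.00 K.
Area A = 0.0400 × 0.0356 = 1.424×10⁻³ m².
Then P = σAT⁴ = 5.670×10⁻⁸×1.424×10⁻³×(1575.00)⁴ = 497 W.

P ≈ 497 W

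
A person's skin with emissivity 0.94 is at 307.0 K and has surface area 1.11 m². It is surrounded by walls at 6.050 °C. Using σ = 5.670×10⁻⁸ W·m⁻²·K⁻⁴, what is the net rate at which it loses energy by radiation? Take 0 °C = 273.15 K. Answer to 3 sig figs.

Surroundings: T = 6.050 °C + 273.15 = 279.200 K.
Area A = 1.11 m².
Net radiated power P_net = εσA(T⁴ − T₀⁴) = 0.94×5.670×10⁻⁸×1.11×(307.0⁴ − 279.200⁴).
T⁴ − T₀⁴ = 8.88287×10⁹ − 6.07661×10⁹ = 2.80626×10⁹ K⁴, so P_net = 166 W.

Net loss ≈ 166 W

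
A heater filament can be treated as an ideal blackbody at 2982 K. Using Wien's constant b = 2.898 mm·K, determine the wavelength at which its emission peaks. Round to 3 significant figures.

Wien's displacement law: λ_max = b/T = (2.898×10⁻³ m·K)/(2982 K) = 9.718×10⁻⁷ m.
That is 0.972 μm, in the infrared range.

λ_max ≈ 0.972 μm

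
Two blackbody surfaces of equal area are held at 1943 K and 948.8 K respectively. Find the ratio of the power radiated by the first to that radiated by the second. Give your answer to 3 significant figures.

P₁/P₂ ≈ 17.6

With equal areas, P₁/P₂ = (T₁/T₂)⁴ = (1943/948.8)⁴ = 17.6.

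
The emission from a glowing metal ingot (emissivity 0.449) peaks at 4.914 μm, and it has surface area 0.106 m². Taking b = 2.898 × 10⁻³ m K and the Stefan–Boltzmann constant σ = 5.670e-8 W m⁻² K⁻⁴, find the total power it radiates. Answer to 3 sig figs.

P ≈ 326 W

Wien's law: T = b/λ_max = 2.898×10⁻³/4.914×10⁻⁶ = 589.744 K.
Area A = 0.106 m².
Then P = εσAT⁴ = 0.449×5.670×10⁻⁸×0.106×(589.744)⁴ = 326 W.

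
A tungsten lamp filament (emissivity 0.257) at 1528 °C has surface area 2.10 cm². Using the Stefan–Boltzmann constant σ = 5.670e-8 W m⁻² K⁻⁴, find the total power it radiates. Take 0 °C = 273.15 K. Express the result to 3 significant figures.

T = 1528 °C + 273.15 = 1801.15 K.
Area A = 2.10 cm² = 2.10×10⁻⁴ m².
P = εσAT⁴ = 0.257 × 5.670×10⁻⁸ × 2.10×10⁻⁴ × (1801.15)⁴ = 32.2 W.

P ≈ 32.2 W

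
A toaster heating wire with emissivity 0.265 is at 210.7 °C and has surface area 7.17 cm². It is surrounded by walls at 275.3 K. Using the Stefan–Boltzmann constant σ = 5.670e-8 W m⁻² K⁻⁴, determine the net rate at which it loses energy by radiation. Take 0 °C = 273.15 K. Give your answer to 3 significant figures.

T = 210.7 °C + 273.15 = 483.85 K.
Area A = 7.17 cm² = 7.17×10⁻⁴ m².
Net radiated power P_net = εσA(T⁴ − T₀⁴) = 0.265×5.670×10⁻⁸×7.17×10⁻⁴×(483.85⁴ − 275.3⁴).
T⁴ − T₀⁴ = 5.48079×10¹⁰ − 5.74414×10⁹ = 4.90638×10¹⁰ K⁴, so P_net = 0.529 W.

Net loss ≈ 0.529 W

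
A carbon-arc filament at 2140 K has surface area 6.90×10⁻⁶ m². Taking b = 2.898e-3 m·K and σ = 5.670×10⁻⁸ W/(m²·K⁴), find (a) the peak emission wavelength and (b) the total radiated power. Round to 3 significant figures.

(a) λ_max = b/T = 2.898×10⁻³/2140 = 1.354×10⁻⁶ m = 1.35 μm.
Area A = 6.90×10⁻⁶ m².
(b) P = σAT⁴ = 5.670×10⁻⁸×6.90×10⁻⁶×(2140)⁴ = 8.21 W.

λ_max ≈ 1.35 μm; P ≈ 8.21 W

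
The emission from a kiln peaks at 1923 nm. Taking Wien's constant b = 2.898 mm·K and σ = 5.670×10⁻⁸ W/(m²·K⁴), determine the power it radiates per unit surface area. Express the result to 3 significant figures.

Wien's law: T = b/λ_max = 2.898×10⁻³/1.923×10⁻⁶ = 1507.02 K.
Then I = σT⁴ = 5.670×10⁻⁸×(1507.02)⁴ = 2.92×10⁵ W/m².

I ≈ 2.92×10⁵ W/m²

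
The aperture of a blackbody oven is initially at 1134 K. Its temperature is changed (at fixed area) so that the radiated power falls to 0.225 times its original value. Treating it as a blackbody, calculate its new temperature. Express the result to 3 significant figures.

T₂ ≈ 781 K

P ∝ T⁴, so T₂/T₁ = (P₂/P₁)^(1/4) = (0.225)^(1/4) = 0.688725.
T₂ = 1134 × 0.688725 = 781 K.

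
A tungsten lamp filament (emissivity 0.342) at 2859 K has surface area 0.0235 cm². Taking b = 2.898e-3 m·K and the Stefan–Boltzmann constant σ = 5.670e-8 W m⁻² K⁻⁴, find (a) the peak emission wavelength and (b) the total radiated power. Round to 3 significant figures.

(a) λ_max = b/T = 2.898×10⁻³/2859 = 1.014×10⁻⁶ m = 1.01 μm.
Area A = 0.0235 cm² = 2.35×10⁻⁶ m².
(b) P = εσAT⁴ = 0.342×5.670×10⁻⁸×2.35×10⁻⁶×(2859)⁴ = 3.04 W.

λ_max ≈ 1.01 μm; P ≈ 3.04 W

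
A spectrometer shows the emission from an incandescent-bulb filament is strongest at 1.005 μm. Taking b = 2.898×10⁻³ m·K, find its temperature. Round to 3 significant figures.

T ≈ 2.88×10³ K

Wien's law gives T = b/λ_max = (2.898×10⁻³ m·K)/(1.005×10⁻⁶ m) = 2.88×10³ K.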